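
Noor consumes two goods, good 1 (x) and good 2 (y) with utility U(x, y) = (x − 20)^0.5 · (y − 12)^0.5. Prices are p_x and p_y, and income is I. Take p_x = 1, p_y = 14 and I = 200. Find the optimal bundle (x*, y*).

MRS = (y−12)/(x−20). Tangency with p_x/p_y gives y−12 = (p_x/p_y)·(x−20).
After buying the subsistence bundle (20, 12), a share 0.5 of the remaining income goes to x: x* = 20 + 0.5·(I − 20p_x − 12p_y)/p_x.
Discretionary income = 200 − 20·1 − 12·14 = 12; x* = 20 + 0.5·12/1 = 26; y* = 12 + 0.5·12/14 = 12.4286.

x* = 26, y* = 12.4286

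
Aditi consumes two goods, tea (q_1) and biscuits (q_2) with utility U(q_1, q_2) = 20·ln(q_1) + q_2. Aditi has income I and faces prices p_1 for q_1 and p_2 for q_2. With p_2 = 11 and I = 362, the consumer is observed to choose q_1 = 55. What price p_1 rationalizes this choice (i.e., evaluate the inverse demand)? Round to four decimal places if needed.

p_1 = 4

MU_q_1 = 20/q_1, MU_q_2 = 1. Tangency: 20/q_1 = p_1/p_2.
So q_1*(p_1,p_2) = 20·p_2/p_1, independent of income; and q_2* = (I − 20·p_2)/p_2.
Set q_1* = 55 in the demand function and solve for p_1: p_1 = 4.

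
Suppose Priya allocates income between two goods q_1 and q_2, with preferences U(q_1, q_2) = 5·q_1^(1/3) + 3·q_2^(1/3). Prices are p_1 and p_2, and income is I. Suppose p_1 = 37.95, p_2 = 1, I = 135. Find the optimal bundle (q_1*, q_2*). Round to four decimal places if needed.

q_1* = 0.9208, q_2* = 100.0537

With the ratio pinned down, the budget gives q_1* = I/(p_1 + p_2·(q_2/q_1)) and q_2* = (q_2/q_1)·q_1*.
Numerically q_2/q_1 = 108.653706, so q_1* = 135/(37.95 + 1·108.653706) = 0.9208 and q_2* = 108.653706·0.9208 = 100.0537.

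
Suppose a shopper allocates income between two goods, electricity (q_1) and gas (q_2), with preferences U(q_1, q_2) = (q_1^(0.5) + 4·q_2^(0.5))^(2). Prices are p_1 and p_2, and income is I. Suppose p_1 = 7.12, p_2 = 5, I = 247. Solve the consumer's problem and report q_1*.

q_1* = 1.4586

MU_q_1 ∝ q_1^(-0.5), MU_q_2 ∝ 4·q_2^(-0.5), so MRS = (1/4)·(q_2/q_1)^(0.5) = p_1/p_2.
Solve for the ratio: q_2/q_1 = [4·p_1/p_2]^(2).
Substitute q_2 = (q_2/q_1)·q_1 into the budget: q_1* = I/(p_1 + p_2·(q_2/q_1)).
Numerically q_2/q_1 = 32.444416, so q_1* = 247/(7.12 + 5·32.444416) = 1.4586.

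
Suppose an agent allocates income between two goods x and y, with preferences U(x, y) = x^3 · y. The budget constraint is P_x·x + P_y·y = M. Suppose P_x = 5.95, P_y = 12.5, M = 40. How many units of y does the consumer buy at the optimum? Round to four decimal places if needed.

y* = 0.8

Demand: x*(P_x,P_y,M) = 0.75·M/P_x and y* = 0.25·M/P_y.
At P_x=5.95, P_y=12.5, M=40: y* = 0.25·40/12.5 = 0.8.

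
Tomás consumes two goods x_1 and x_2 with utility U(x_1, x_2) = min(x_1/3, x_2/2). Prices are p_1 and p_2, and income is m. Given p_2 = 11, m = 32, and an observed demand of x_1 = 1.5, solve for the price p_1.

Leontief preferences: the optimum is at the kink where x_1/3 = x_2/2, i.e. x_2 = (2/3)·x_1.
Budget: p_1·x_1 + p_2·(2/3)·x_1 = m, so (3·p_1 + 2·p_2)·x_1 = 3·m.
Demand: x_1*(p_1,p_2,m) = 3·m/(3·p_1 + 2·p_2), x_2* = 2·m/(3·p_1 + 2·p_2).
Set x_1* = 1.5 in the demand function and solve for p_1: p_1 = 14.

p_1 = 14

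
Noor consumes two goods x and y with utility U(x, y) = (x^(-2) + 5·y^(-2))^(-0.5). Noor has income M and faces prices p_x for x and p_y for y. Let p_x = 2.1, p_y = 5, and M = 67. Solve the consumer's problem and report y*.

y* = 10.0905

MRS = MU_x/MU_y = (1/5)·(y/x)^(3). Set equal to p_x/p_y.
Solve for the ratio: y/x = [5·p_x/p_y]^(1/3).
Substitute y = (y/x)·x into the budget: x* = M/(p_x + p_y·(y/x)).
Numerically y/x = 1.280579, so x* = 67/(2.1 + 5·1.280579) = 7.8797 and y* = 1.280579·7.8797 = 10.0905.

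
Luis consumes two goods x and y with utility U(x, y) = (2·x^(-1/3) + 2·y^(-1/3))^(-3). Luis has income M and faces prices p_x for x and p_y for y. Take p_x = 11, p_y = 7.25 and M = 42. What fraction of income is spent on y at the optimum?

share on y = 0.474

MU_x ∝ 2·x^(-4/3), MU_y ∝ 2·y^(-4/3), so MRS = (y/x)^(4/3) = p_x/p_y.
Solve for the ratio: y/x = [p_x/p_y]^(0.75).
With the ratio pinned down, the budget gives x* = M/(p_x + p_y·(y/x)) and y* = (y/x)·x*.
Numerically y/x = 1.367071, so x* = 42/(11 + 7.25·1.367071) = 2.0085 and y* = 1.367071·2.0085 = 2.7457.
Expenditure on y: 7.25·2.7457 = 19.9066; share = 0.474.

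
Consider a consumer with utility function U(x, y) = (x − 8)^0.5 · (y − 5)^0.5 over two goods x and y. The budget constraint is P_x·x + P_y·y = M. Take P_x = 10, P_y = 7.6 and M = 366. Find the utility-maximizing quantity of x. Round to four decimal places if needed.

This is Cobb-Douglas in (x−8, y−5): tangency gives 0.5·P_y·(y−5) = 0.5·P_x·(x−8).
Substituting into the budget: x* = 8 + 0.5·(M − 8·P_x − 5·P_y)/P_x, and y* = 5 + 0.5·(…)/P_y.
Discretionary income = 366 − 8·10 − 5·7.6 = 248; x* = 8 + 0.5·248/10 = 20.4.

x* = 20.4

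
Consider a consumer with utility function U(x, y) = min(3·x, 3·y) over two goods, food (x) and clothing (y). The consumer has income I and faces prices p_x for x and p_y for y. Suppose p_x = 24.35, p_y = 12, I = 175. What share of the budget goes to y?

share on y = 0.3301

With perfect complements, no substitution: consume in ratio x:y = 3:3.
Budget: p_x·x + p_y·x = I, so (3·p_x + 3·p_y)·x = 3·I.
Demand: x*(p_x,p_y,I) = 3·I/(3·p_x + 3·p_y), y* = 3·I/(3·p_x + 3·p_y).
Here 3·24.35 + 3·12 = 109.05, giving x* = 4.8143 and y* = 4.8143.
Expenditure on y: 12·4.8143 = 57.7717; share = 0.3301.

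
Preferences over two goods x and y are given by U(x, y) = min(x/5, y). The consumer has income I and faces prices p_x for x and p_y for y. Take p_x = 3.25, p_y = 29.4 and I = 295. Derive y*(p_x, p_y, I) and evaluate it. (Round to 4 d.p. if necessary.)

Leontief preferences: the optimum is at the kink where x/5 = y/1, i.e. y = (1/5)·x.
Budget: p_x·x + p_y·(1/5)·x = I, so (5·p_x + p_y)·x = 5·I.
Demand: x*(p_x,p_y,I) = 5·I/(5·p_x + p_y), y* = I/(5·p_x + p_y).
Here 5·3.25 + 29.4 = 45.65, giving y* = 6.4622.

y* = 6.4622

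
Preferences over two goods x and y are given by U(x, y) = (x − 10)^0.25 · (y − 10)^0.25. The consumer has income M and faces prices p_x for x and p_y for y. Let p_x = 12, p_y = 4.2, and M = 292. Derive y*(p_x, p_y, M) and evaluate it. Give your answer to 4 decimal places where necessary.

Substituting into the budget: x* = 10 + 0.5·(M − 10·p_x − 10·p_y)/p_x, and y* = 10 + 0.5·(…)/p_y.
Discretionary income = 292 − 10·12 − 10·4.2 = 130; y* = 10 + 0.5·130/4.2 = 25.4762.

y* = 25.4762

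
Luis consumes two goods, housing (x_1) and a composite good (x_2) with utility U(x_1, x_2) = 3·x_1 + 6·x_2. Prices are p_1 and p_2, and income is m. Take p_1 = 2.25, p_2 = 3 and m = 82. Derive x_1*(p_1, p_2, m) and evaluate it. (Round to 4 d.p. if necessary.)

Linear utility — the consumer picks whichever good has higher MU/price: 3/2.25 = 1.3333 vs 6/3 = 2.
x_2 gives more utility per dollar, so spend all income on x_2: x_2* = m/p_2, x_1* = 0.
Numerically: x_1* = 0, x_2* = 27.3333.

x_1* = 0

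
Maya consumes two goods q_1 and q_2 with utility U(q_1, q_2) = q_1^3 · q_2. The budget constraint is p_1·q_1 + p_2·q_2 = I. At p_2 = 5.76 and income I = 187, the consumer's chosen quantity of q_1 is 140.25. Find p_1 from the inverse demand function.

p_1 = 1

Tangency: MRS = 3·q_2/q_1 = p_1/p_2.
Rearranging, p_2·q_2 = (1/3)·p_1·q_1. Substituting into the budget gives p_1·q_1·(1 + (1/3)) = I.
Demand: q_1*(p_1,p_2,I) = 0.75·I/p_1 and q_2* = 0.25·I/p_2.
Set q_1* = 140.25 in the demand function and solve for p_1: p_1 = 1.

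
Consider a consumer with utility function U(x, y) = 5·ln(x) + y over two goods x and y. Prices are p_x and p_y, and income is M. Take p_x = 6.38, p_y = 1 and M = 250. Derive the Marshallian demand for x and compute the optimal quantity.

x* = 0.7837

So x*(p_x,p_y) = 5·p_y/p_x, independent of income; and y* = (M − 5·p_y)/p_y.
At the given prices: x* = 5·1/6.38 = 0.7837.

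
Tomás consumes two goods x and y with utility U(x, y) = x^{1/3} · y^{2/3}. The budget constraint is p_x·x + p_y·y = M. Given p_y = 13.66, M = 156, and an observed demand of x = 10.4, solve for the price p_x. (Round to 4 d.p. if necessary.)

p_x = 5

Tangency: MRS = (1/2)·y/x = p_x/p_y.
So 1/3·p_y·y = 2/3·p_x·x; combined with the budget, a share 1/3 of income goes to x.
Demand: x*(p_x,p_y,M) = 1/3·M/p_x and y* = 2/3·M/p_y.
Set x* = 10.4 in the demand function and solve for p_x: p_x = 5.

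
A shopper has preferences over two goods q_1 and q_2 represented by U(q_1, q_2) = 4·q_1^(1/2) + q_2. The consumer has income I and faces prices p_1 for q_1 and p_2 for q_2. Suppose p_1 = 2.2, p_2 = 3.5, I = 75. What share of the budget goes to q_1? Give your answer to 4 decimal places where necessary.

Utility is quasi-linear in q_2; the FOC for q_1 is 2/√q_1 = p_1/p_2.
Thus q_1* = (2·p_2/p_1)² — independent of I — with the rest of income spent on q_2.
Plugging in: q_1* = (2·3.5/2.2)² = 10.124, q_2* = 15.0649.
Expenditure on q_1: 2.2·10.124 = 22.2727; share = 0.297.

share on q_1 = 0.297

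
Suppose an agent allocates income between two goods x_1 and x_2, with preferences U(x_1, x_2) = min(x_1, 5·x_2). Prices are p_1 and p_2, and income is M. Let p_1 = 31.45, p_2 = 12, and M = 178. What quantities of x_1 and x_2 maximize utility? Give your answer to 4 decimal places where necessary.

x_1* = 5.2585, x_2* = 1.0517

With perfect complements, no substitution: consume in ratio x_1:x_2 = 5:1.
Budget: p_1·x_1 + p_2·(1/5)·x_1 = M, so (5·p_1 + p_2)·x_1 = 5·M.
Demand: x_1*(p_1,p_2,M) = 5·M/(5·p_1 + p_2), x_2* = M/(5·p_1 + p_2).
Here 5·31.45 + 12 = 169.25, giving x_1* = 5.2585 and x_2* = 1.0517.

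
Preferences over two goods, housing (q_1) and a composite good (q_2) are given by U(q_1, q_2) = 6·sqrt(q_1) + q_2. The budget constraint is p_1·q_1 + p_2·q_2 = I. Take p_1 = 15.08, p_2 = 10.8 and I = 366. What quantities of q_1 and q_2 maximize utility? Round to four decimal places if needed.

Utility is quasi-linear in q_2; the FOC for q_1 is 3/√q_1 = p_1/p_2.
Solve: √q_1 = 3·p_2/p_1, so q_1*(p_1,p_2) = (3·p_2/p_1)², and q_2* = (I − p_1·q_1*)/p_2.
Plugging in: q_1* = (3·10.8/15.08)² = 4.6162, q_2* = 27.4433.

q_1* = 4.6162, q_2* = 27.4433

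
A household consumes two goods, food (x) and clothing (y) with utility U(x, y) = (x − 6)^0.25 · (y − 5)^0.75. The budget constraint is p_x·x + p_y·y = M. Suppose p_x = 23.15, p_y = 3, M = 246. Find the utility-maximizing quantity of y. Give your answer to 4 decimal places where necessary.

y* = 28.025

Discretionary income = 246 − 6·23.15 − 5·3 = 92.1; y* = 5 + 0.75·92.1/3 = 28.025.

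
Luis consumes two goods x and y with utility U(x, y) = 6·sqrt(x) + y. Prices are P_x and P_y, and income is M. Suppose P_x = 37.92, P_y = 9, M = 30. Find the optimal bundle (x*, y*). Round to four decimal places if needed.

Plugging in: x* = (3·9/37.92)² = 0.507, y* = 1.1973.

x* = 0.507, y* = 1.1973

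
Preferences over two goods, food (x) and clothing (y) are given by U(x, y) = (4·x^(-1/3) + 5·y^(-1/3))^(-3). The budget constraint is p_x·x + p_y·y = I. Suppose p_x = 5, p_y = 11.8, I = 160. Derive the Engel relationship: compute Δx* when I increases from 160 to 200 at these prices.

MU_x ∝ 4·x^(-4/3), MU_y ∝ 5·y^(-4/3), so MRS = (4/5)·(y/x)^(4/3) = p_x/p_y.
Hence y/x = ((5/4)·p_x/p_y)^(1/(4/3)), i.e. raised to the 0.75 power.
With the ratio pinned down, the budget gives x* = I/(p_x + p_y·(y/x)) and y* = (y/x)·x*.
Numerically y/x = 0.620867, so x* = 160/(5 + 11.8·0.620867) = 12.9804.
At I' = 200: x* = 16.2256. Change: 16.2256 − 12.9804 = 3.2451.

Δx* = 3.2451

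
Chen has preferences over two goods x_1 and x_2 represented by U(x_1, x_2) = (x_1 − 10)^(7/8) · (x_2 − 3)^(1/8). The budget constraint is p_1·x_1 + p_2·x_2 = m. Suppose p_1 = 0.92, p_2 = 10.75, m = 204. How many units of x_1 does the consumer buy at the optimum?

Let x_1' = x_1−10, x_2' = x_2−3. MRS = 7·x_2'/x_1' = p_1/p_2.
After buying the subsistence bundle (10, 3), a share 0.875 of the remaining income goes to x_1: x_1* = 10 + 0.875·(m − 10p_1 − 3p_2)/p_1.
Discretionary income = 204 − 10·0.92 − 3·10.75 = 162.55; x_1* = 10 + 0.875·162.55/0.92 = 164.5992.

x_1* = 164.5992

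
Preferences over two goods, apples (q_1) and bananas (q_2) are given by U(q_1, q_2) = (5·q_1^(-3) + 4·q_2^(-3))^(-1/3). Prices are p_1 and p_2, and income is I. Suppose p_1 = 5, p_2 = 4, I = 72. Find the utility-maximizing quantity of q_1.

q_1* = 8

MU_q_1 ∝ 5·q_1^(-4), MU_q_2 ∝ 4·q_2^(-4), so MRS = (5/4)·(q_2/q_1)^(4) = p_1/p_2.
Hence q_2/q_1 = ((4/5)·p_1/p_2)^(1/(4)), i.e. raised to the 0.25 power.
Substitute q_2 = (q_2/q_1)·q_1 into the budget: q_1* = I/(p_1 + p_2·(q_2/q_1)).
Numerically q_2/q_1 = 1, so q_1* = 72/(5 + 4·1) = 8.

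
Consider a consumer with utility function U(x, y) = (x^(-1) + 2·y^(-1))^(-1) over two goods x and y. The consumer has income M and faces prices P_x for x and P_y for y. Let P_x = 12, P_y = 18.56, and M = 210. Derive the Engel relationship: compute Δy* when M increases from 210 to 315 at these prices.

MU_x ∝ x^(-2), MU_y ∝ 2·y^(-2), so MRS = (1/2)·(y/x)^(2) = P_x/P_y.
Hence y/x = (2·P_x/P_y)^(1/(2)), i.e. raised to the 0.5 power.
Substitute y = (y/x)·x into the budget: x* = M/(P_x + P_y·(y/x)).
Numerically y/x = 1.137147, so x* = 210/(12 + 18.56·1.137147) = 6.3434 and y* = 1.137147·6.3434 = 7.2133.
At M' = 315: y* = 10.82. Change: 10.82 − 7.2133 = 3.6067.

Δy* = 3.6067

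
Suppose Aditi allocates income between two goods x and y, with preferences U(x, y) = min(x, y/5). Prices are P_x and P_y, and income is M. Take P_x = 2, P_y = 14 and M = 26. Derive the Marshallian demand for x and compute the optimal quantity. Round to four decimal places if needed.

x* = 0.3611

With perfect complements, no substitution: consume in ratio x:y = 1:5.
Budget: P_x·x + P_y·5·x = M, so (P_x + 5·P_y)·x = M.
Demand: x*(P_x,P_y,M) = M/(P_x + 5·P_y), y* = 5·M/(P_x + 5·P_y).
Here 2 + 5·14 = 72, giving x* = 0.3611.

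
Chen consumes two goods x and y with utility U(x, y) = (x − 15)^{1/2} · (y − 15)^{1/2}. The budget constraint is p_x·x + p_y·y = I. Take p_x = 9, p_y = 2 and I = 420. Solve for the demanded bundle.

x* = 29.1667, y* = 78.75

Substituting into the budget: x* = 15 + 0.5·(I − 15·p_x − 15·p_y)/p_x, and y* = 15 + 0.5·(…)/p_y.
Discretionary income = 420 − 15·9 − 15·2 = 255; x* = 15 + 0.5·255/9 = 29.1667; y* = 15 + 0.5·255/2 = 78.75.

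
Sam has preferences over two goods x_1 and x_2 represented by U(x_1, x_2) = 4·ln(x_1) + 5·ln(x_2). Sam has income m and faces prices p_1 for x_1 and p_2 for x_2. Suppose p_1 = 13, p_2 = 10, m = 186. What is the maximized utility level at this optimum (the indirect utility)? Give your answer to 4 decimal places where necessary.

Demand: x_1*(p_1,p_2,m) = 4/9·m/p_1 and x_2* = 5/9·m/p_2.
At p_1=13, p_2=10, m=186: x_1* = 4/9·186/13 = 6.359, x_2* = 10.3333.
Utility at the optimum: U(6.359, 10.3333) = 19.0763.

V = 19.0763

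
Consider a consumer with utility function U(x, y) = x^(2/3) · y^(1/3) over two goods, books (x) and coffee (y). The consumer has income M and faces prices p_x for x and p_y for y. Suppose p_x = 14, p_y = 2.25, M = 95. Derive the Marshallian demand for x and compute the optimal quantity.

x* = 4.5238

Tangency: MRS = 2·y/x = p_x/p_y.
So 2/3·p_y·y = 1/3·p_x·x; combined with the budget, a share 2/3 of income goes to x.
Demand: x*(p_x,p_y,M) = 2/3·M/p_x and y* = 1/3·M/p_y.
At p_x=14, p_y=2.25, M=95: x* = 2/3·95/14 = 4.5238.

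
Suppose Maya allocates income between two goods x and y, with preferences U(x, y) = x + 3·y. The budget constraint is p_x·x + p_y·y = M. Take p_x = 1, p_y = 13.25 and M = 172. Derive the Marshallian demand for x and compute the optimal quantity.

x* = 172

Numerically: x* = 172, y* = 0.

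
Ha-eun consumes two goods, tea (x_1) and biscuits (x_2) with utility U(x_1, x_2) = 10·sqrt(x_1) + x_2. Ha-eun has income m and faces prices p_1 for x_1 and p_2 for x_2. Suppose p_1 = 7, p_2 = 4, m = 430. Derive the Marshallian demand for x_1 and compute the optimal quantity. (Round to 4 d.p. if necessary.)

x_1* = 8.1633

Utility is quasi-linear in x_2; the FOC for x_1 is 5/√x_1 = p_1/p_2.
Solve: √x_1 = 5·p_2/p_1, so x_1*(p_1,p_2) = (5·p_2/p_1)², and x_2* = (m − p_1·x_1*)/p_2.
Plugging in: x_1* = (5·4/7)² = 8.1633.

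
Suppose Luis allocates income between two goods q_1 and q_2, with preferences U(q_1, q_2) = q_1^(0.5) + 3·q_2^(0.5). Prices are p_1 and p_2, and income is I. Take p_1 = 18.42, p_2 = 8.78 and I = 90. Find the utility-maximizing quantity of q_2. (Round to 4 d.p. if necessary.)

q_2* = 9.735

From the CES first-order condition, (1/3)·(q_2/q_1)^(0.5) = p_1/p_2.
Solve for the ratio: q_2/q_1 = [3·p_1/p_2]^(2).
Substitute q_2 = (q_2/q_1)·q_1 into the budget: q_1* = I/(p_1 + p_2·(q_2/q_1)).
Numerically q_2/q_1 = 39.612544, so q_1* = 90/(18.42 + 8.78·39.612544) = 0.2458 and q_2* = 39.612544·0.2458 = 9.735.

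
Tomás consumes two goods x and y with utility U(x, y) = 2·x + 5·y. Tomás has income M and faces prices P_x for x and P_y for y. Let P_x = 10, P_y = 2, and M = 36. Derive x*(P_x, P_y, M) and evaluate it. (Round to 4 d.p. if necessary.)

x* = 0

Perfect substitutes: compare marginal utility per dollar. 2/P_x vs 5/P_y → 0.2 vs 2.5.
y gives more utility per dollar, so spend all income on y: y* = M/P_y, x* = 0.
Numerically: x* = 0, y* = 18.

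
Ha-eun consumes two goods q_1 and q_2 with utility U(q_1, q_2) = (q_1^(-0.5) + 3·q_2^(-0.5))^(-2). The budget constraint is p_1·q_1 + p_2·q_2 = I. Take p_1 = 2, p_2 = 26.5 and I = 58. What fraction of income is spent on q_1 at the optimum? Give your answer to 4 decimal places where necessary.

share on q_1 = 0.1689

MU_q_1 ∝ q_1^(-1.5), MU_q_2 ∝ 3·q_2^(-1.5), so MRS = (1/3)·(q_2/q_1)^(1.5) = p_1/p_2.
Solve for the ratio: q_2/q_1 = [3·p_1/p_2]^(2/3).
Substitute q_2 = (q_2/q_1)·q_1 into the budget: q_1* = I/(p_1 + p_2·(q_2/q_1)).
Numerically q_2/q_1 = 0.371481, so q_1* = 58/(2 + 26.5·0.371481) = 4.8969 and q_2* = 0.371481·4.8969 = 1.8191.
Expenditure on q_1: 2·4.8969 = 9.7938; share = 0.1689.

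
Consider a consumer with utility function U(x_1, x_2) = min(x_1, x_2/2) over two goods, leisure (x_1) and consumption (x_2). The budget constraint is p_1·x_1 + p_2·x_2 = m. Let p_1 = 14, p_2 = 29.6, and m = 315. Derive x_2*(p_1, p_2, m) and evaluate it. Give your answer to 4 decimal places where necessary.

With perfect complements, no substitution: consume in ratio x_1:x_2 = 1:2.
Budget: p_1·x_1 + p_2·2·x_1 = m, so (p_1 + 2·p_2)·x_1 = m.
Demand: x_1*(p_1,p_2,m) = m/(p_1 + 2·p_2), x_2* = 2·m/(p_1 + 2·p_2).
Here 14 + 2·29.6 = 73.2, giving x_2* = 8.6066.

x_2* = 8.6066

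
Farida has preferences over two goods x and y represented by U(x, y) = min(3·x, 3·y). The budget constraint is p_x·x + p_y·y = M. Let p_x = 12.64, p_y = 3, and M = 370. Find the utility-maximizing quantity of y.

y* = 23.6573

Demand: x*(p_x,p_y,M) = 3·M/(3·p_x + 3·p_y), y* = 3·M/(3·p_x + 3·p_y).
Here 3·12.64 + 3·3 = 46.92, giving y* = 23.6573.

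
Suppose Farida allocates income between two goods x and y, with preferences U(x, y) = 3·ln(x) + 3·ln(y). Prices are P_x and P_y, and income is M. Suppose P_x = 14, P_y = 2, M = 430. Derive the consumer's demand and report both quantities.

x* = 15.3571, y* = 107.5

Tangency: MRS = y/x = P_x/P_y.
So 3·P_y·y = 3·P_x·x; combined with the budget, a share 0.5 of income goes to x.
Demand: x*(P_x,P_y,M) = 0.5·M/P_x and y* = 0.5·M/P_y.
At P_x=14, P_y=2, M=430: x* = 0.5·430/14 = 15.3571, y* = 107.5.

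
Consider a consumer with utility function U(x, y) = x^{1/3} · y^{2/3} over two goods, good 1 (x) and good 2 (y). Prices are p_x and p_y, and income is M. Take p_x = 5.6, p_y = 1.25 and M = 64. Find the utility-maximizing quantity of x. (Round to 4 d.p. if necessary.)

Tangency: MRS = (1/2)·y/x = p_x/p_y.
So 1/3·p_y·y = 2/3·p_x·x; combined with the budget, a share 1/3 of income goes to x.
Demand: x*(p_x,p_y,M) = 1/3·M/p_x and y* = 2/3·M/p_y.
At p_x=5.6, p_y=1.25, M=64: x* = 1/3·64/5.6 = 3.8095.

x* = 3.8095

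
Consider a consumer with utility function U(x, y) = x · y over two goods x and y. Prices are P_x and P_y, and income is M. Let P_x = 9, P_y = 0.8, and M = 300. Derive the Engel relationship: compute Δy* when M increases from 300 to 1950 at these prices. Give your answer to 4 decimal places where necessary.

Δy* = 1031.25

Tangency: MRS = y/x = P_x/P_y.
So P_y·y = P_x·x; combined with the budget, a share 0.5 of income goes to x.
Demand: x*(P_x,P_y,M) = 0.5·M/P_x and y* = 0.5·M/P_y.
At P_x=9, P_y=0.8, M=300: y* = 0.5·300/0.8 = 187.5.
At M' = 1950: y* = 1218.75. Change: 1218.75 − 187.5 = 1031.25.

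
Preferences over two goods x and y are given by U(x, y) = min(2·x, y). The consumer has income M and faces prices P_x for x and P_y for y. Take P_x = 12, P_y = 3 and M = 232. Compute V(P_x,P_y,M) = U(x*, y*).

V = 25.7778

Demand: x*(P_x,P_y,M) = M/(P_x + 2·P_y), y* = 2·M/(P_x + 2·P_y).
Here 12 + 2·3 = 18, giving x* = 12.8889 and y* = 25.7778.
Utility at the optimum: U(12.8889, 25.7778) = 25.7778.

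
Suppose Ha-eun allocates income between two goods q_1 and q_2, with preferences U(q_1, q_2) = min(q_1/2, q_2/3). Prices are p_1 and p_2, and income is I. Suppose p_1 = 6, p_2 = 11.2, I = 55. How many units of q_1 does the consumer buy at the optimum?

q_1* = 2.4123

Here 2·6 + 3·11.2 = 45.6, giving q_1* = 2.4123.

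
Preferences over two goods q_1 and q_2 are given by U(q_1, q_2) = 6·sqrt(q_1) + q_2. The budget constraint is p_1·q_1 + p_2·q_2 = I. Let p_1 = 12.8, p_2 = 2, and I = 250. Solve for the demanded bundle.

q_1* = 0.2197, q_2* = 123.5938

Thus q_1* = (3·p_2/p_1)² — independent of I — with the rest of income spent on q_2.
Plugging in: q_1* = (3·2/12.8)² = 0.2197, q_2* = 123.5938.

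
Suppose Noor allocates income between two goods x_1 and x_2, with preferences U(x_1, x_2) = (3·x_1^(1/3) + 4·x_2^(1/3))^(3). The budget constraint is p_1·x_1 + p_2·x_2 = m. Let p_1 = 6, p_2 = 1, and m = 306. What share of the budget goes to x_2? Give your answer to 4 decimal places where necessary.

share on x_2 = 0.7904

Numerically x_2/x_1 = 22.627417, so x_1* = 306/(6 + 1·22.627417) = 10.6891 and x_2* = 22.627417·10.6891 = 241.8657.
Expenditure on x_2: 1·241.8657 = 241.8657; share = 0.7904.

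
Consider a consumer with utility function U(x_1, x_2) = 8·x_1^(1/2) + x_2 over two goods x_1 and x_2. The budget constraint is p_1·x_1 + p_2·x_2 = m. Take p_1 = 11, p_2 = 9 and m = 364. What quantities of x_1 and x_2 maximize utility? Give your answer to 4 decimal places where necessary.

Set MRS = p_1/p_2: 4·x_1^(−1/2) = p_1/p_2.
Thus x_1* = (4·p_2/p_1)² — independent of m — with the rest of income spent on x_2.
Plugging in: x_1* = (4·9/11)² = 10.7107, x_2* = 27.3535.

x_1* = 10.7107, x_2* = 27.3535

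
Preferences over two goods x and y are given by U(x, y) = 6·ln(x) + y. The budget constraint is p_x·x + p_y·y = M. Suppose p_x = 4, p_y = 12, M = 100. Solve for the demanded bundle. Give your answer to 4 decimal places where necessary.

x* = 18, y* = 2.3333

MU_x = 6/x, MU_y = 1. Tangency: 6/x = p_x/p_y.
So x*(p_x,p_y) = 6·p_y/p_x, independent of income; and y* = (M − 6·p_y)/p_y.
At the given prices: x* = 6·12/4 = 18, and y* = 2.3333.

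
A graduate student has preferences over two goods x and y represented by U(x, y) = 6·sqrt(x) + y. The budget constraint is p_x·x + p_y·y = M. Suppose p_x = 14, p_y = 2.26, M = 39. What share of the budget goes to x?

share on x = 0.0842

Set MRS = p_x/p_y: 3·x^(−1/2) = p_x/p_y.
Solve: √x = 3·p_y/p_x, so x*(p_x,p_y) = (3·p_y/p_x)², and y* = (M − p_x·x*)/p_y.
Plugging in: x* = (3·2.26/14)² = 0.2345, y* = 15.8038.
Expenditure on x: 14·0.2345 = 3.2835; share = 0.0842.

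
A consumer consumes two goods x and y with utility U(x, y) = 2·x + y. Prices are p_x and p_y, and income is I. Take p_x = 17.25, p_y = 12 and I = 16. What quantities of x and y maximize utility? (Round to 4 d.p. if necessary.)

x* = 0.9275, y* = 0

Perfect substitutes: compare marginal utility per dollar. 2/p_x vs 1/p_y → 0.1159 vs 0.0833.
x gives more utility per dollar, so spend all income on x: x* = I/p_x, y* = 0.
Numerically: x* = 0.9275, y* = 0.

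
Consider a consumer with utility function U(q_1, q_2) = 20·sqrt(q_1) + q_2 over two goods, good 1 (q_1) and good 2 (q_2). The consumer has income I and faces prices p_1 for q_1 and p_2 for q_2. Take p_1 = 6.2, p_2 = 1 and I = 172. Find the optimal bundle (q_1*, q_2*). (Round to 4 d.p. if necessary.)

q_1* = 2.6015, q_2* = 155.871

Thus q_1* = (10·p_2/p_1)² — independent of I — with the rest of income spent on q_2.
Plugging in: q_1* = (10·1/6.2)² = 2.6015, q_2* = 155.871.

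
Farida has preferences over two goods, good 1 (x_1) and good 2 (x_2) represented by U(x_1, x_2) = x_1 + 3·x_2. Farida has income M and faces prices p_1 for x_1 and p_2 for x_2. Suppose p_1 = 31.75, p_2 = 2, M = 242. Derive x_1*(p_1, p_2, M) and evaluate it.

x_1* = 0

Linear utility — the consumer picks whichever good has higher MU/price: 1/31.75 = 0.0315 vs 3/2 = 1.5.
x_2 gives more utility per dollar, so spend all income on x_2: x_2* = M/p_2, x_1* = 0.
Numerically: x_1* = 0, x_2* = 121.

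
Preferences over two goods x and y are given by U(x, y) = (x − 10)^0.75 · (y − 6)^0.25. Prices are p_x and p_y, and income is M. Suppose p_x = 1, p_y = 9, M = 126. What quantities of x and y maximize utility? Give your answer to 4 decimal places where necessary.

x* = 56.5, y* = 7.7222

MRS = 3·(y−6)/(x−10). Tangency with p_x/p_y gives y−6 = (1/3)·(p_x/p_y)·(x−10).
Substituting into the budget: x* = 10 + 0.75·(M − 10·p_x − 6·p_y)/p_x, and y* = 6 + 0.25·(…)/p_y.
Discretionary income = 126 − 10·1 − 6·9 = 62; x* = 10 + 0.75·62/1 = 56.5; y* = 6 + 0.25·62/9 = 7.7222.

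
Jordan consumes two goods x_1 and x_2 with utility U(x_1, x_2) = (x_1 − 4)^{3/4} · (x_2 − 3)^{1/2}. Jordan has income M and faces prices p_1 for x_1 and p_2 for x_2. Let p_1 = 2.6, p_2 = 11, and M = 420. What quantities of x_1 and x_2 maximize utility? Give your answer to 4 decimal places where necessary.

x_1* = 90.9077, x_2* = 16.6945

This is Cobb-Douglas in (x_1−4, x_2−3): tangency gives 0.75·p_2·(x_2−3) = 0.5·p_1·(x_1−4).
Substituting into the budget: x_1* = 4 + 0.6·(M − 4·p_1 − 3·p_2)/p_1, and x_2* = 3 + 0.4·(…)/p_2.
Discretionary income = 420 − 4·2.6 − 3·11 = 376.6; x_1* = 4 + 0.6·376.6/2.6 = 90.9077; x_2* = 3 + 0.4·376.6/11 = 16.6945.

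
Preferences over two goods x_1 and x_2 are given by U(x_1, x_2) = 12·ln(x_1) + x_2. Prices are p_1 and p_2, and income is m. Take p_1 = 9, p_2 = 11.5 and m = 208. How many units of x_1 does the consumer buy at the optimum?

Set MRS = p_1/p_2: (12/x_1)/1 = p_1/p_2.
So x_1*(p_1,p_2) = 12·p_2/p_1, independent of income; and x_2* = (m − 12·p_2)/p_2.
At the given prices: x_1* = 12·11.5/9 = 15.3333.

x_1* = 15.3333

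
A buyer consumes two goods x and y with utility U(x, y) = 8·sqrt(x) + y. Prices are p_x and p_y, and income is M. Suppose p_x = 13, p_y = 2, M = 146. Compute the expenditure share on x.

MU_x = 4/√x, MU_y = 1. Tangency: 4/√x = p_x/p_y.
Thus x* = (4·p_y/p_x)² — independent of M — with the rest of income spent on y.
Plugging in: x* = (4·2/13)² = 0.3787, y* = 70.5385.
Expenditure on x: 13·0.3787 = 4.9231; share = 0.0337.

share on x = 0.0337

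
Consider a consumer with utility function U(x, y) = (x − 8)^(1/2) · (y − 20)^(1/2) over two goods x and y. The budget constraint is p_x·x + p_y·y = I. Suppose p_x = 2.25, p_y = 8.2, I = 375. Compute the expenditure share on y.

share on y = 0.6947

MRS = (y−20)/(x−8). Tangency with p_x/p_y gives y−20 = (p_x/p_y)·(x−8).
After buying the subsistence bundle (8, 20), a share 0.5 of the remaining income goes to x: x* = 8 + 0.5·(I − 8p_x − 20p_y)/p_x.
Discretionary income = 375 − 8·2.25 − 20·8.2 = 193; x* = 8 + 0.5·193/2.25 = 50.8889; y* = 20 + 0.5·193/8.2 = 31.7683.
Expenditure on y: 8.2·31.7683 = 260.5; share = 0.6947.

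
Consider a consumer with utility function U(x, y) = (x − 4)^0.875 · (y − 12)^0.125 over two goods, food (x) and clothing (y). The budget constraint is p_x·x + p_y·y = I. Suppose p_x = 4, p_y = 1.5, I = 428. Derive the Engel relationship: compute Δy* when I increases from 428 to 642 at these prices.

Let x' = x−4, y' = y−12. MRS = 7·y'/x' = p_x/p_y.
Substituting into the budget: x* = 4 + 0.875·(I − 4·p_x − 12·p_y)/p_x, and y* = 12 + 0.125·(…)/p_y.
Discretionary income = 428 − 4·4 − 12·1.5 = 394; y* = 12 + 0.125·394/1.5 = 44.8333.
At I' = 642: y* = 62.6667. Change: 62.6667 − 44.8333 = 17.8333.

Δy* = 17.8333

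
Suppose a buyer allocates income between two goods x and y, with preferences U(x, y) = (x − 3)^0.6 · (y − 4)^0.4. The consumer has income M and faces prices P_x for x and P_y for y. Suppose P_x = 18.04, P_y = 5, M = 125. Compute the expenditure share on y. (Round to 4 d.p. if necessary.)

share on y = 0.3228

MRS = (3/2)·(y−4)/(x−3). Tangency with P_x/P_y gives y−4 = (2/3)·(P_x/P_y)·(x−3).
Substituting into the budget: x* = 3 + 0.6·(M − 3·P_x − 4·P_y)/P_x, and y* = 4 + 0.4·(…)/P_y.
Discretionary income = 125 − 3·18.04 − 4·5 = 50.88; x* = 3 + 0.6·50.88/18.04 = 4.6922; y* = 4 + 0.4·50.88/5 = 8.0704.
Expenditure on y: 5·8.0704 = 40.352; share = 0.3228.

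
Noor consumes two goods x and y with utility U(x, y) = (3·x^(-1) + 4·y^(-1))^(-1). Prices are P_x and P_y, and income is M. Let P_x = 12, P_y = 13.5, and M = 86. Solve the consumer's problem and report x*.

From the CES first-order condition, (3/4)·(y/x)^(2) = P_x/P_y.
Hence y/x = ((4/3)·P_x/P_y)^(1/(2)), i.e. raised to the 0.5 power.
With the ratio pinned down, the budget gives x* = M/(P_x + P_y·(y/x)) and y* = (y/x)·x*.
Numerically y/x = 1.088662, so x* = 86/(12 + 13.5·1.088662) = 3.2213.

x* = 3.2213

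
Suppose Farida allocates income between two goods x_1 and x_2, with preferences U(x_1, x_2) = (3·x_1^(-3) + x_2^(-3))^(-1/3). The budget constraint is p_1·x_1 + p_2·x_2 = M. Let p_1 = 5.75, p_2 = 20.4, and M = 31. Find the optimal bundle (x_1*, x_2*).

x_1* = 1.8188, x_2* = 1.007

MU_x_1 ∝ 3·x_1^(-4), MU_x_2 ∝ x_2^(-4), so MRS = 3·(x_2/x_1)^(4) = p_1/p_2.
Solve for the ratio: x_2/x_1 = [(1/3)·p_1/p_2]^(0.25).
Substitute x_2 = (x_2/x_1)·x_1 into the budget: x_1* = M/(p_1 + p_2·(x_2/x_1)).
Numerically x_2/x_1 = 0.553642, so x_1* = 31/(5.75 + 20.4·0.553642) = 1.8188 and x_2* = 0.553642·1.8188 = 1.007.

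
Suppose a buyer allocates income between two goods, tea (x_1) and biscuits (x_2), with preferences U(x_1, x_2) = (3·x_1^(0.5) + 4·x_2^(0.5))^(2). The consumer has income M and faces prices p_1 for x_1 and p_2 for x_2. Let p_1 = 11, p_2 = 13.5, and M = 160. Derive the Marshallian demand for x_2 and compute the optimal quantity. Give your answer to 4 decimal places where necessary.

With the ratio pinned down, the budget gives x_1* = M/(p_1 + p_2·(x_2/x_1)) and x_2* = (x_2/x_1)·x_1*.
Numerically x_2/x_1 = 1.180308, so x_1* = 160/(11 + 13.5·1.180308) = 5.9404 and x_2* = 1.180308·5.9404 = 7.0115.

x_2* = 7.0115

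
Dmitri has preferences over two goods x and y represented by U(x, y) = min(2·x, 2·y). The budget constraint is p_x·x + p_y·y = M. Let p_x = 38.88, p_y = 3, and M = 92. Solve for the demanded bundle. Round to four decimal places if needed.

Leontief preferences: the optimum is at the kink where x/2 = y/2, i.e. y = x.
Budget: p_x·x + p_y·x = M, so (2·p_x + 2·p_y)·x = 2·M.
Demand: x*(p_x,p_y,M) = 2·M/(2·p_x + 2·p_y), y* = 2·M/(2·p_x + 2·p_y).
Here 2·38.88 + 2·3 = 83.76, giving x* = 2.1968 and y* = 2.1968.

x* = 2.1968, y* = 2.1968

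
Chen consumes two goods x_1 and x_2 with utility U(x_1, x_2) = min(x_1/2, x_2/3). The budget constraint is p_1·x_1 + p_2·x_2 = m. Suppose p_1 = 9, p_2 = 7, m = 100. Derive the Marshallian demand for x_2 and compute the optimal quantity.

Demand: x_1*(p_1,p_2,m) = 2·m/(2·p_1 + 3·p_2), x_2* = 3·m/(2·p_1 + 3·p_2).
Here 2·9 + 3·7 = 39, giving x_2* = 7.6923.

x_2* = 7.6923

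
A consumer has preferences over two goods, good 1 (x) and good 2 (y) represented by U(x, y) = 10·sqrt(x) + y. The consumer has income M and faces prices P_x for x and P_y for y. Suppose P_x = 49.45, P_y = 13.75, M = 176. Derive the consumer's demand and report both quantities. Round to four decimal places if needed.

Utility is quasi-linear in y; the FOC for x is 5/√x = P_x/P_y.
Solve: √x = 5·P_y/P_x, so x*(P_x,P_y) = (5·P_y/P_x)², and y* = (M − P_x·x*)/P_y.
Plugging in: x* = (5·13.75/49.45)² = 1.9329, y* = 5.8485.

x* = 1.9329, y* = 5.8485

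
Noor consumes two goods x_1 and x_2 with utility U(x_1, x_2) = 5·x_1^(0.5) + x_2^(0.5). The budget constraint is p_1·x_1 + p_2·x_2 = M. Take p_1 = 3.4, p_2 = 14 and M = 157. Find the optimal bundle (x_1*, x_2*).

x_1* = 45.7322, x_2* = 0.1079

From the CES first-order condition, 5·(x_2/x_1)^(0.5) = p_1/p_2.
Solve for the ratio: x_2/x_1 = [(1/5)·p_1/p_2]^(2).
With the ratio pinned down, the budget gives x_1* = M/(p_1 + p_2·(x_2/x_1)) and x_2* = (x_2/x_1)·x_1*.
Numerically x_2/x_1 = 0.002359, so x_1* = 157/(3.4 + 14·0.002359) = 45.7322 and x_2* = 0.002359·45.7322 = 0.1079.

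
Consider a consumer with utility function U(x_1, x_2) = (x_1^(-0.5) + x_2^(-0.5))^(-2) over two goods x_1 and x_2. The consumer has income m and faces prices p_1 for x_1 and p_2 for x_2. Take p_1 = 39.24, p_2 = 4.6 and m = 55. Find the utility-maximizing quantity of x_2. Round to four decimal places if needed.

x_2* = 3.9289

Substitute x_2 = (x_2/x_1)·x_1 into the budget: x_1* = m/(p_1 + p_2·(x_2/x_1)).
Numerically x_2/x_1 = 4.174913, so x_1* = 55/(39.24 + 4.6·4.174913) = 0.9411 and x_2* = 4.174913·0.9411 = 3.9289.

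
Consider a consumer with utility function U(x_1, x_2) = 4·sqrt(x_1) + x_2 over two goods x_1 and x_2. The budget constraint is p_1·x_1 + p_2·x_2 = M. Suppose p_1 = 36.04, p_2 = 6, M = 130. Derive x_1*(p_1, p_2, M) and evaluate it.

Utility is quasi-linear in x_2; the FOC for x_1 is 2/√x_1 = p_1/p_2.
Solve: √x_1 = 2·p_2/p_1, so x_1*(p_1,p_2) = (2·p_2/p_1)², and x_2* = (M − p_1·x_1*)/p_2.
Plugging in: x_1* = (2·6/36.04)² = 0.1109.

x_1* = 0.1109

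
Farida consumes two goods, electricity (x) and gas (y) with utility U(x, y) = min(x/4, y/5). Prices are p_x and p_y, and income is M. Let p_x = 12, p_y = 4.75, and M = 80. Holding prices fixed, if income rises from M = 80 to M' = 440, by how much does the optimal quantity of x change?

Δx* = 20.0697

Here 4·12 + 5·4.75 = 71.75, giving x* = 4.4599.
At M' = 440: x* = 24.5296. Change: 24.5296 − 4.4599 = 20.0697.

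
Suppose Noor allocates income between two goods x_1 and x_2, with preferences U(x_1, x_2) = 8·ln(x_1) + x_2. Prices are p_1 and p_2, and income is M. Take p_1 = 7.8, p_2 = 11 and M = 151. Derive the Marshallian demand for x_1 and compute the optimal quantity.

x_1* = 11.2821

Set MRS = p_1/p_2: (8/x_1)/1 = p_1/p_2.
So x_1*(p_1,p_2) = 8·p_2/p_1, independent of income; and x_2* = (M − 8·p_2)/p_2.
At the given prices: x_1* = 8·11/7.8 = 11.2821.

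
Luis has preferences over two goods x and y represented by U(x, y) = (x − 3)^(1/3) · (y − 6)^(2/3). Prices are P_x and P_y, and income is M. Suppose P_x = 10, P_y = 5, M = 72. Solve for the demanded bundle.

Substituting into the budget: x* = 3 + 1/3·(M − 3·P_x − 6·P_y)/P_x, and y* = 6 + 2/3·(…)/P_y.
Discretionary income = 72 − 3·10 − 6·5 = 12; x* = 3 + 1/3·12/10 = 3.4; y* = 6 + 2/3·12/5 = 7.6.

x* = 3.4, y* = 7.6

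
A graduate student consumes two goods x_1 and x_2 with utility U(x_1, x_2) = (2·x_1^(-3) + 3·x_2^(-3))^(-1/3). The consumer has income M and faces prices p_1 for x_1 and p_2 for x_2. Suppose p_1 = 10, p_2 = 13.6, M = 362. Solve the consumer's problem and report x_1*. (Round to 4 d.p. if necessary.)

MU_x_1 ∝ 2·x_1^(-4), MU_x_2 ∝ 3·x_2^(-4), so MRS = (2/3)·(x_2/x_1)^(4) = p_1/p_2.
Hence x_2/x_1 = ((3/2)·p_1/p_2)^(1/(4)), i.e. raised to the 0.25 power.
With the ratio pinned down, the budget gives x_1* = M/(p_1 + p_2·(x_2/x_1)) and x_2* = (x_2/x_1)·x_1*.
Numerically x_2/x_1 = 1.024798, so x_1* = 362/(10 + 13.6·1.024798) = 15.1229.

x_1* = 15.1229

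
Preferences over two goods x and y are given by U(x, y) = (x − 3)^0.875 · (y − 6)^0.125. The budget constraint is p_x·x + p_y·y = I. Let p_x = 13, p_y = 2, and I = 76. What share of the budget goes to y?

MRS = 7·(y−6)/(x−3). Tangency with p_x/p_y gives y−6 = (1/7)·(p_x/p_y)·(x−3).
Substituting into the budget: x* = 3 + 0.875·(I − 3·p_x − 6·p_y)/p_x, and y* = 6 + 0.125·(…)/p_y.
Discretionary income = 76 − 3·13 − 6·2 = 25; x* = 3 + 0.875·25/13 = 4.6827; y* = 6 + 0.125·25/2 = 7.5625.
Expenditure on y: 2·7.5625 = 15.125; share = 0.199.

share on y = 0.199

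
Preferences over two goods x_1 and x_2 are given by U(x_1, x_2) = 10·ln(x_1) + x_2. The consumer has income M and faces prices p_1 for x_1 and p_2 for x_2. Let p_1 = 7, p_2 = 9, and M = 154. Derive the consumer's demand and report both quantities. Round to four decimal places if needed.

x_1* = 12.8571, x_2* = 7.1111

MU_x_1 = 10/x_1, MU_x_2 = 1. Tangency: 10/x_1 = p_1/p_2.
So x_1*(p_1,p_2) = 10·p_2/p_1, independent of income; and x_2* = (M − 10·p_2)/p_2.
At the given prices: x_1* = 10·9/7 = 12.8571, and x_2* = 7.1111.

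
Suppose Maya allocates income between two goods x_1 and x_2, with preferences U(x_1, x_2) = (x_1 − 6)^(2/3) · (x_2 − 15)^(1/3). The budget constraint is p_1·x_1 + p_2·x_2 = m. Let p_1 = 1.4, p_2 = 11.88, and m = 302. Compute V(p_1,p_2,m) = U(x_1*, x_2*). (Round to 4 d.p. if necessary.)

V = 21.3836

Let x_1' = x_1−6, x_2' = x_2−15. MRS = 2·x_2'/x_1' = p_1/p_2.
Substituting into the budget: x_1* = 6 + 2/3·(m − 6·p_1 − 15·p_2)/p_1, and x_2* = 15 + 1/3·(…)/p_2.
Discretionary income = 302 − 6·1.4 − 15·11.88 = 115.4; x_1* = 6 + 2/3·115.4/1.4 = 60.9524; x_2* = 15 + 1/3·115.4/11.88 = 18.2379.
Utility at the optimum: U(60.9524, 18.2379) = 21.3836.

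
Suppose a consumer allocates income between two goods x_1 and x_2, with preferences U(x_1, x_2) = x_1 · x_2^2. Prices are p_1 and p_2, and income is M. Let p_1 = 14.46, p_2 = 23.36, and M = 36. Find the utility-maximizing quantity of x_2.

x_2* = 1.0274

Demand: x_1*(p_1,p_2,M) = 1/3·M/p_1 and x_2* = 2/3·M/p_2.
At p_1=14.46, p_2=23.36, M=36: x_2* = 2/3·36/23.36 = 1.0274.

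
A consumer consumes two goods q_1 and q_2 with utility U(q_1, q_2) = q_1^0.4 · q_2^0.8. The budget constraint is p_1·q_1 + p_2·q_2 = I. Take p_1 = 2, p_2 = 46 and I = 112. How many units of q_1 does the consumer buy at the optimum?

Tangency: MRS = (1/2)·q_2/q_1 = p_1/p_2.
Rearranging, p_2·q_2 = 2·p_1·q_1. Substituting into the budget gives p_1·q_1·(1 + 2) = I.
Demand: q_1*(p_1,p_2,I) = 1/3·I/p_1 and q_2* = 2/3·I/p_2.
At p_1=2, p_2=46, I=112: q_1* = 1/3·112/2 = 18.6667.

q_1* = 18.6667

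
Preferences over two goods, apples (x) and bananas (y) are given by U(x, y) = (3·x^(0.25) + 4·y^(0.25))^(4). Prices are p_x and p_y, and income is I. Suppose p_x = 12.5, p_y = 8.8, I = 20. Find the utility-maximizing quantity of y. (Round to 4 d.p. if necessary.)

y* = 1.415

MRS = MU_x/MU_y = (3/4)·(y/x)^(0.75). Set equal to p_x/p_y.
Hence y/x = ((4/3)·p_x/p_y)^(1/(0.75)), i.e. raised to the 4/3 power.
Substitute y = (y/x)·x into the budget: x* = I/(p_x + p_y·(y/x)).
Numerically y/x = 2.343265, so x* = 20/(12.5 + 8.8·2.343265) = 0.6039 and y* = 2.343265·0.6039 = 1.415.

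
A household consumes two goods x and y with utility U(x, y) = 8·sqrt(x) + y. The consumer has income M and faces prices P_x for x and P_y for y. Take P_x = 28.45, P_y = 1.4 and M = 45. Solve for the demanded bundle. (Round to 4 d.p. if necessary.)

Plugging in: x* = (4·1.4/28.45)² = 0.0387, y* = 31.3555.

x* = 0.0387, y* = 31.3555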